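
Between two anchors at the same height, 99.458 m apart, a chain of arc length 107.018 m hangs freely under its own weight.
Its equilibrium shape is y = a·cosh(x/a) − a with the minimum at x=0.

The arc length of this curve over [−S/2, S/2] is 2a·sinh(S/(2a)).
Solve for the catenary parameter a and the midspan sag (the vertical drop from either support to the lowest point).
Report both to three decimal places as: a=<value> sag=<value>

seed: a₀ = √(S³/(24(L−S))) = √(99.458³/(24·7.560)) = 73.636487
iter 1: u=0.675331  f(a)=+1.743e-01  f'(a)=-2.149e-01  a ← 73.636487 − (+1.743e-01/-2.149e-01) = 74.447648
iter 2: u=0.667973  f(a)=+2.922e-03  f'(a)=-2.077e-01  a ← 74.447648 − (+2.922e-03/-2.077e-01) = 74.461715
iter 3: u=0.667847  f(a)=+8.521e-07  f'(a)=-2.076e-01  a ← 74.461715 − (+8.521e-07/-2.076e-01) = 74.461719
iter 4: u=0.667847  f(a)=+8.527e-14  f'(a)=-2.076e-01  a ← 74.461719 − (+8.527e-14/-2.076e-01) = 74.461719
converged: |Δa| < 1e-12 after 4 iterations
sag = a·(cosh(S/(2a)) − 1) = 74.461719·(cosh(0.667847) − 1) = 17.232123
T_max/T_min = cosh(S/(2a)) = 1.231423

a=74.462 sag=17.232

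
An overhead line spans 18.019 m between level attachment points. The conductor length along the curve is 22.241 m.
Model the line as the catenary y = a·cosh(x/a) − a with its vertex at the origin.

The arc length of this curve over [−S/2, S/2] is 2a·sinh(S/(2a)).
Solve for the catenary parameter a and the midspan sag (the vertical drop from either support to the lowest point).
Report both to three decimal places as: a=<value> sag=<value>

a=7.852 sag=5.761

seed: a₀ = √(S³/(24(L−S))) = √(18.019³/(24·4.222)) = 7.598560
iter 1: u=1.185685  f(a)=+3.069e-01  f'(a)=-1.276e+00  a ← 7.598560 − (+3.069e-01/-1.276e+00) = 7.839168
iter 2: u=1.149293  f(a)=+1.518e-02  f'(a)=-1.152e+00  a ← 7.839168 − (+1.518e-02/-1.152e+00) = 7.852343
iter 3: u=1.147365  f(a)=+4.142e-05  f'(a)=-1.146e+00  a ← 7.852343 − (+4.142e-05/-1.146e+00) = 7.852379
iter 4: u=1.147359  f(a)=+3.102e-10  f'(a)=-1.146e+00  a ← 7.852379 − (+3.102e-10/-1.146e+00) = 7.852379
iter 5: u=1.147359  f(a)=+0.000e+00  f'(a)=-1.146e+00  a ← 7.852379 − (+0.000e+00/-1.146e+00) = 7.852379
converged: |Δa| < 1e-12 after 5 iterations
sag = a·(cosh(S/(2a)) − 1) = 7.852379·(cosh(1.147359) − 1) = 5.761047
T_max/T_min = cosh(S/(2a)) = 1.733669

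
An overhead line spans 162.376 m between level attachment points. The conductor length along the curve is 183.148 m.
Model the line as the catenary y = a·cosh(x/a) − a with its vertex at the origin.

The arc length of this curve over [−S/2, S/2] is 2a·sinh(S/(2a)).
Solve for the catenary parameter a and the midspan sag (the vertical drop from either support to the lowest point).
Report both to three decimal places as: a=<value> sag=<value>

seed: a₀ = √(S³/(24(L−S))) = √(162.376³/(24·20.772)) = 92.669748
iter 1: u=0.876100  f(a)=+8.119e-01  f'(a)=-4.837e-01  a ← 92.669748 − (+8.119e-01/-4.837e-01) = 94.348388
iter 2: u=0.860513  f(a)=+2.259e-02  f'(a)=-4.571e-01  a ← 94.348388 − (+2.259e-02/-4.571e-01) = 94.397799
iter 3: u=0.860062  f(a)=+1.859e-05  f'(a)=-4.563e-01  a ← 94.397799 − (+1.859e-05/-4.563e-01) = 94.397840
iter 4: u=0.860062  f(a)=+1.259e-11  f'(a)=-4.563e-01  a ← 94.397840 − (+1.259e-11/-4.563e-01) = 94.397840
converged: |Δa| < 1e-12 after 4 iterations
sag = a·(cosh(S/(2a)) − 1) = 94.397840·(cosh(0.860062) − 1) = 37.119268
T_max/T_min = cosh(S/(2a)) = 1.393222

a=94.398 sag=37.119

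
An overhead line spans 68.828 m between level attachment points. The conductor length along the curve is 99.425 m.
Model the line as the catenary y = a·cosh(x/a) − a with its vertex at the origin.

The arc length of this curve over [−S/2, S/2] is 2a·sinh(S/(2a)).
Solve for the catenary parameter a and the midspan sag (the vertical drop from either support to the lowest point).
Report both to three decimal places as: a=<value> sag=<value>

seed: a₀ = √(S³/(24(L−S))) = √(68.828³/(24·30.597)) = 21.071851
iter 1: u=1.633174  f(a)=+4.349e+00  f'(a)=-3.756e+00  a ← 21.071851 − (+4.349e+00/-3.756e+00) = 22.229798
iter 2: u=1.548102  f(a)=+3.843e-01  f'(a)=-3.119e+00  a ← 22.229798 − (+3.843e-01/-3.119e+00) = 22.352986
iter 3: u=1.539571  f(a)=+3.641e-03  f'(a)=-3.060e+00  a ← 22.352986 − (+3.641e-03/-3.060e+00) = 22.354176
iter 4: u=1.539489  f(a)=+3.338e-07  f'(a)=-3.060e+00  a ← 22.354176 − (+3.338e-07/-3.060e+00) = 22.354176
iter 5: u=1.539489  f(a)=+2.842e-14  f'(a)=-3.060e+00  a ← 22.354176 − (+2.842e-14/-3.060e+00) = 22.354176
converged: |Δa| < 1e-12 after 5 iterations
sag = a·(cosh(S/(2a)) − 1) = 22.354176·(cosh(1.539489) − 1) = 32.153088
T_max/T_min = cosh(S/(2a)) = 2.438348

a=22.354 sag=32.153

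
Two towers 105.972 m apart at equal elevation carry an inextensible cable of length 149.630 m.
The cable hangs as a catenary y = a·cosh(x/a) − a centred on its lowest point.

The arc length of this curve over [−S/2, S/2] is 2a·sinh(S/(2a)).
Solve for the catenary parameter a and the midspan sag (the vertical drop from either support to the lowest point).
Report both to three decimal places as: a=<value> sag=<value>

a=35.614 sag=47.245

seed: a₀ = √(S³/(24(L−S))) = √(105.972³/(24·43.658)) = 33.701494
iter 1: u=1.572215  f(a)=+5.725e+00  f'(a)=-3.290e+00  a ← 33.701494 − (+5.725e+00/-3.290e+00) = 35.441217
iter 2: u=1.495039  f(a)=+4.731e-01  f'(a)=-2.767e+00  a ← 35.441217 − (+4.731e-01/-2.767e+00) = 35.612203
iter 3: u=1.487861  f(a)=+3.875e-03  f'(a)=-2.722e+00  a ← 35.612203 − (+3.875e-03/-2.722e+00) = 35.613626
iter 4: u=1.487801  f(a)=+2.647e-07  f'(a)=-2.722e+00  a ← 35.613626 − (+2.647e-07/-2.722e+00) = 35.613626
iter 5: u=1.487801  f(a)=-2.842e-14  f'(a)=-2.722e+00  a ← 35.613626 − (-2.842e-14/-2.722e+00) = 35.613626
converged: |Δa| < 1e-12 after 5 iterations
sag = a·(cosh(S/(2a)) − 1) = 35.613626·(cosh(1.487801) − 1) = 47.245378
T_max/T_min = cosh(S/(2a)) = 2.326610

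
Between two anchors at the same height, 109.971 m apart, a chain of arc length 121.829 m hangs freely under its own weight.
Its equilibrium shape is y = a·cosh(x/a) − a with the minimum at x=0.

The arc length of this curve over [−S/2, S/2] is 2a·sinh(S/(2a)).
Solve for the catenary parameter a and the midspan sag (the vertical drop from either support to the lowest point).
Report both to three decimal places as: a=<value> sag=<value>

a=69.440 sag=22.932

seed: a₀ = √(S³/(24(L−S))) = √(109.971³/(24·11.858)) = 68.360608
iter 1: u=0.804345  f(a)=+3.896e-01  f'(a)=-3.699e-01  a ← 68.360608 − (+3.896e-01/-3.699e-01) = 69.413748
iter 2: u=0.792141  f(a)=+9.185e-03  f'(a)=-3.526e-01  a ← 69.413748 − (+9.185e-03/-3.526e-01) = 69.439794
iter 3: u=0.791844  f(a)=+5.379e-06  f'(a)=-3.522e-01  a ← 69.439794 − (+5.379e-06/-3.522e-01) = 69.439809
iter 4: u=0.791844  f(a)=+1.862e-12  f'(a)=-3.522e-01  a ← 69.439809 − (+1.862e-12/-3.522e-01) = 69.439809
converged: |Δa| < 1e-12 after 4 iterations
sag = a·(cosh(S/(2a)) − 1) = 69.439809·(cosh(0.791844) − 1) = 22.931525
T_max/T_min = cosh(S/(2a)) = 1.330236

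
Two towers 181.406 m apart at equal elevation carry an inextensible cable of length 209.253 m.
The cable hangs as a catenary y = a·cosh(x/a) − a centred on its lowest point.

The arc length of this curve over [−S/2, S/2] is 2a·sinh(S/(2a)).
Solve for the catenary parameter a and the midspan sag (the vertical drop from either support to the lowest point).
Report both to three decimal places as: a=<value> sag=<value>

seed: a₀ = √(S³/(24(L−S))) = √(181.406³/(24·27.847)) = 94.511062
iter 1: u=0.959708  f(a)=+1.311e+00  f'(a)=-6.454e-01  a ← 94.511062 − (+1.311e+00/-6.454e-01) = 96.542268
iter 2: u=0.939516  f(a)=+4.345e-02  f'(a)=-6.032e-01  a ← 96.542268 − (+4.345e-02/-6.032e-01) = 96.614300
iter 3: u=0.938815  f(a)=+5.137e-05  f'(a)=-6.018e-01  a ← 96.614300 − (+5.137e-05/-6.018e-01) = 96.614385
iter 4: u=0.938815  f(a)=+7.199e-11  f'(a)=-6.018e-01  a ← 96.614385 − (+7.199e-11/-6.018e-01) = 96.614385
iter 5: u=0.938815  f(a)=-5.684e-14  f'(a)=-6.018e-01  a ← 96.614385 − (-5.684e-14/-6.018e-01) = 96.614385
converged: |Δa| < 1e-12 after 5 iterations
sag = a·(cosh(S/(2a)) − 1) = 96.614385·(cosh(0.938815) − 1) = 45.797145
T_max/T_min = cosh(S/(2a)) = 1.474020

a=96.614 sag=45.797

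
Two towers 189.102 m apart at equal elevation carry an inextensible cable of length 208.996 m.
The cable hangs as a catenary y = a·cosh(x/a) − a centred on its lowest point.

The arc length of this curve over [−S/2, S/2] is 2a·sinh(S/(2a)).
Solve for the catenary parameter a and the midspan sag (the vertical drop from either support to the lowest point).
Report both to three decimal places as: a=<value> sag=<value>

seed: a₀ = √(S³/(24(L−S))) = √(189.102³/(24·19.894)) = 119.008370
iter 1: u=0.794490  f(a)=+6.374e-01  f'(a)=-3.559e-01  a ← 119.008370 − (+6.374e-01/-3.559e-01) = 120.799220
iter 2: u=0.782712  f(a)=+1.467e-02  f'(a)=-3.397e-01  a ← 120.799220 − (+1.467e-02/-3.397e-01) = 120.842412
iter 3: u=0.782432  f(a)=+8.181e-06  f'(a)=-3.393e-01  a ← 120.842412 − (+8.181e-06/-3.393e-01) = 120.842436
iter 4: u=0.782432  f(a)=+2.530e-12  f'(a)=-3.393e-01  a ← 120.842436 − (+2.530e-12/-3.393e-01) = 120.842436
converged: |Δa| < 1e-12 after 4 iterations
sag = a·(cosh(S/(2a)) − 1) = 120.842436·(cosh(0.782432) − 1) = 38.915901
T_max/T_min = cosh(S/(2a)) = 1.322038

a=120.842 sag=38.916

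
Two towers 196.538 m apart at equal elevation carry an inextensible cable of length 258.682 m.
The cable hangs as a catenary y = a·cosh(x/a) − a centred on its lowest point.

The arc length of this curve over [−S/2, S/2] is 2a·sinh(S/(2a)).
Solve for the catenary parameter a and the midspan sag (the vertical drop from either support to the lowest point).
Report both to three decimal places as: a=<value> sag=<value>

seed: a₀ = √(S³/(24(L−S))) = √(196.538³/(24·62.144)) = 71.345170
iter 1: u=1.377374  f(a)=+6.168e+00  f'(a)=-2.096e+00  a ← 71.345170 − (+6.168e+00/-2.096e+00) = 74.288381
iter 2: u=1.322804  f(a)=+4.022e-01  f'(a)=-1.831e+00  a ← 74.288381 − (+4.022e-01/-1.831e+00) = 74.508112
iter 3: u=1.318903  f(a)=+1.974e-03  f'(a)=-1.813e+00  a ← 74.508112 − (+1.974e-03/-1.813e+00) = 74.509201
iter 4: u=1.318884  f(a)=+4.808e-08  f'(a)=-1.813e+00  a ← 74.509201 − (+4.808e-08/-1.813e+00) = 74.509201
iter 5: u=1.318884  f(a)=+5.684e-14  f'(a)=-1.813e+00  a ← 74.509201 − (+5.684e-14/-1.813e+00) = 74.509201
converged: |Δa| < 1e-12 after 5 iterations
sag = a·(cosh(S/(2a)) − 1) = 74.509201·(cosh(1.318884) − 1) = 74.758060
T_max/T_min = cosh(S/(2a)) = 2.003340

a=74.509 sag=74.758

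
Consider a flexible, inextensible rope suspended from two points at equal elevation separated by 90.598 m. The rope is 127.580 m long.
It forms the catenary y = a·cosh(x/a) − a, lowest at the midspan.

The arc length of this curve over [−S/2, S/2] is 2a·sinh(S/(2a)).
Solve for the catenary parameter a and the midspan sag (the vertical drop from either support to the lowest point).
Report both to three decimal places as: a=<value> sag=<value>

a=30.574 sag=40.165

seed: a₀ = √(S³/(24(L−S))) = √(90.598³/(24·36.982)) = 28.945236
iter 1: u=1.564990  f(a)=+4.802e+00  f'(a)=-3.238e+00  a ← 28.945236 − (+4.802e+00/-3.238e+00) = 30.428070
iter 2: u=1.488724  f(a)=+3.937e-01  f'(a)=-2.727e+00  a ← 30.428070 − (+3.937e-01/-2.727e+00) = 30.572417
iter 3: u=1.481695  f(a)=+3.168e-03  f'(a)=-2.684e+00  a ← 30.572417 − (+3.168e-03/-2.684e+00) = 30.573597
iter 4: u=1.481638  f(a)=+2.088e-07  f'(a)=-2.683e+00  a ← 30.573597 − (+2.088e-07/-2.683e+00) = 30.573597
iter 5: u=1.481638  f(a)=-2.842e-14  f'(a)=-2.683e+00  a ← 30.573597 − (-2.842e-14/-2.683e+00) = 30.573597
converged: |Δa| < 1e-12 after 5 iterations
sag = a·(cosh(S/(2a)) − 1) = 30.573597·(cosh(1.481638) − 1) = 40.164716
T_max/T_min = cosh(S/(2a)) = 2.313706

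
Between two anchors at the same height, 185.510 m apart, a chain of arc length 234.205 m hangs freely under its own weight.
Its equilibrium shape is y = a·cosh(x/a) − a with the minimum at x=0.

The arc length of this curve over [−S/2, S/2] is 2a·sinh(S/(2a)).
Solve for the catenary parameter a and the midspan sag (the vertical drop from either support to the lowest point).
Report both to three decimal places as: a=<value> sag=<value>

a=76.660 sag=63.303

seed: a₀ = √(S³/(24(L−S))) = √(185.510³/(24·48.695)) = 73.909997
iter 1: u=1.254972  f(a)=+3.982e+00  f'(a)=-1.537e+00  a ← 73.909997 − (+3.982e+00/-1.537e+00) = 76.500110
iter 2: u=1.212482  f(a)=+2.189e-01  f'(a)=-1.372e+00  a ← 76.500110 − (+2.189e-01/-1.372e+00) = 76.659587
iter 3: u=1.209960  f(a)=+7.465e-04  f'(a)=-1.363e+00  a ← 76.659587 − (+7.465e-04/-1.363e+00) = 76.660135
iter 4: u=1.209951  f(a)=+8.750e-09  f'(a)=-1.363e+00  a ← 76.660135 − (+8.750e-09/-1.363e+00) = 76.660135
iter 5: u=1.209951  f(a)=-2.842e-14  f'(a)=-1.363e+00  a ← 76.660135 − (-2.842e-14/-1.363e+00) = 76.660135
converged: |Δa| < 1e-12 after 5 iterations
sag = a·(cosh(S/(2a)) − 1) = 76.660135·(cosh(1.209951) − 1) = 63.303331
T_max/T_min = cosh(S/(2a)) = 1.825766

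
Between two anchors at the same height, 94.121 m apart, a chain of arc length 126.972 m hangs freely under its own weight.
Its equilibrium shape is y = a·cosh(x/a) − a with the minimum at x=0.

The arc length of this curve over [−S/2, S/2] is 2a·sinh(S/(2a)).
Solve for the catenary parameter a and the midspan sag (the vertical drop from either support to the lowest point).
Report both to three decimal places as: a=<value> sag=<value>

seed: a₀ = √(S³/(24(L−S))) = √(94.121³/(24·32.851)) = 32.519951
iter 1: u=1.447127  f(a)=+3.616e+00  f'(a)=-2.476e+00  a ← 32.519951 − (+3.616e+00/-2.476e+00) = 33.980315
iter 2: u=1.384934  f(a)=+2.579e-01  f'(a)=-2.135e+00  a ← 33.980315 − (+2.579e-01/-2.135e+00) = 34.101114
iter 3: u=1.380028  f(a)=+1.534e-03  f'(a)=-2.109e+00  a ← 34.101114 − (+1.534e-03/-2.109e+00) = 34.101841
iter 4: u=1.379999  f(a)=+5.497e-08  f'(a)=-2.109e+00  a ← 34.101841 − (+5.497e-08/-2.109e+00) = 34.101841
iter 5: u=1.379999  f(a)=-2.842e-14  f'(a)=-2.109e+00  a ← 34.101841 − (-2.842e-14/-2.109e+00) = 34.101841
converged: |Δa| < 1e-12 after 5 iterations
sag = a·(cosh(S/(2a)) − 1) = 34.101841·(cosh(1.379999) − 1) = 37.963461
T_max/T_min = cosh(S/(2a)) = 2.113238

a=34.102 sag=37.963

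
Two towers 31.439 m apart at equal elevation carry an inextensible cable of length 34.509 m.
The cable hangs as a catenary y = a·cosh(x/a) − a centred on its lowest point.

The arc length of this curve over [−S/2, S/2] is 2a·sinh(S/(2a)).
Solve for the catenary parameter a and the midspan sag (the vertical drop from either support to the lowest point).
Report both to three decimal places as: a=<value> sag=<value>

a=20.831 sag=6.218

seed: a₀ = √(S³/(24(L−S))) = √(31.439³/(24·3.070)) = 20.536587
iter 1: u=0.765439  f(a)=+9.120e-02  f'(a)=-3.169e-01  a ← 20.536587 − (+9.120e-02/-3.169e-01) = 20.824406
iter 2: u=0.754859  f(a)=+1.953e-03  f'(a)=-3.034e-01  a ← 20.824406 − (+1.953e-03/-3.034e-01) = 20.830841
iter 3: u=0.754626  f(a)=+9.386e-07  f'(a)=-3.031e-01  a ← 20.830841 − (+9.386e-07/-3.031e-01) = 20.830844
iter 4: u=0.754626  f(a)=+2.132e-13  f'(a)=-3.031e-01  a ← 20.830844 − (+2.132e-13/-3.031e-01) = 20.830844
converged: |Δa| < 1e-12 after 4 iterations
sag = a·(cosh(S/(2a)) − 1) = 20.830844·(cosh(0.754626) − 1) = 6.218034
T_max/T_min = cosh(S/(2a)) = 1.298501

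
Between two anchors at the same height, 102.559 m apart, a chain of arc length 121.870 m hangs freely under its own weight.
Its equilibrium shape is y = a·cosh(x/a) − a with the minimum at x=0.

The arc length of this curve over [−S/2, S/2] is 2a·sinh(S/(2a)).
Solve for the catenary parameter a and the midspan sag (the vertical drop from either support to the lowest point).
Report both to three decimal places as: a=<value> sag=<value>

a=49.552 sag=28.987

seed: a₀ = √(S³/(24(L−S))) = √(102.559³/(24·19.311)) = 48.245039
iter 1: u=1.062897  f(a)=+1.121e+00  f'(a)=-8.947e-01  a ← 48.245039 − (+1.121e+00/-8.947e-01) = 49.497560
iter 2: u=1.036001  f(a)=+4.512e-02  f'(a)=-8.240e-01  a ← 49.497560 − (+4.512e-02/-8.240e-01) = 49.552324
iter 3: u=1.034856  f(a)=+7.996e-05  f'(a)=-8.210e-01  a ← 49.552324 − (+7.996e-05/-8.210e-01) = 49.552421
iter 4: u=1.034854  f(a)=+2.521e-10  f'(a)=-8.210e-01  a ← 49.552421 − (+2.521e-10/-8.210e-01) = 49.552421
iter 5: u=1.034854  f(a)=+1.421e-14  f'(a)=-8.210e-01  a ← 49.552421 − (+1.421e-14/-8.210e-01) = 49.552421
converged: |Δa| < 1e-12 after 5 iterations
sag = a·(cosh(S/(2a)) − 1) = 49.552421·(cosh(1.034854) − 1) = 28.987484
T_max/T_min = cosh(S/(2a)) = 1.584986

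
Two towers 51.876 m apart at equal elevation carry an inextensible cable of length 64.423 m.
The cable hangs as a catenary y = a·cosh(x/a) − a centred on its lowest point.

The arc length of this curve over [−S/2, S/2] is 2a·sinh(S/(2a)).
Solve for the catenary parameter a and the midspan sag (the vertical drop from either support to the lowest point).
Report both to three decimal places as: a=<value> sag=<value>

a=22.273 sag=16.889

seed: a₀ = √(S³/(24(L−S))) = √(51.876³/(24·12.547)) = 21.531493
iter 1: u=1.204654  f(a)=+9.425e-01  f'(a)=-1.344e+00  a ← 21.531493 − (+9.425e-01/-1.344e+00) = 22.232975
iter 2: u=1.166646  f(a)=+4.802e-02  f'(a)=-1.210e+00  a ← 22.232975 − (+4.802e-02/-1.210e+00) = 22.272665
iter 3: u=1.164567  f(a)=+1.395e-04  f'(a)=-1.203e+00  a ← 22.272665 − (+1.395e-04/-1.203e+00) = 22.272781
iter 4: u=1.164560  f(a)=+1.184e-09  f'(a)=-1.203e+00  a ← 22.272781 − (+1.184e-09/-1.203e+00) = 22.272781
iter 5: u=1.164560  f(a)=+0.000e+00  f'(a)=-1.203e+00  a ← 22.272781 − (+0.000e+00/-1.203e+00) = 22.272781
converged: |Δa| < 1e-12 after 5 iterations
sag = a·(cosh(S/(2a)) − 1) = 22.272781·(cosh(1.164560) − 1) = 16.889158
T_max/T_min = cosh(S/(2a)) = 1.758287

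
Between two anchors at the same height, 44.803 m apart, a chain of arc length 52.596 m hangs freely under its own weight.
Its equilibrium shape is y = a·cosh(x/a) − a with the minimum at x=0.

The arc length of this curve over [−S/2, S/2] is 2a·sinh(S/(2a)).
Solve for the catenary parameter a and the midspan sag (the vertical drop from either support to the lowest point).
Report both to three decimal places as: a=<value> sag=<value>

a=22.479 sag=12.117

seed: a₀ = √(S³/(24(L−S))) = √(44.803³/(24·7.793)) = 21.928185
iter 1: u=1.021585  f(a)=+4.169e-01  f'(a)=-7.878e-01  a ← 21.928185 − (+4.169e-01/-7.878e-01) = 22.457405
iter 2: u=0.997511  f(a)=+1.557e-02  f'(a)=-7.299e-01  a ← 22.457405 − (+1.557e-02/-7.299e-01) = 22.478736
iter 3: u=0.996564  f(a)=+2.358e-05  f'(a)=-7.277e-01  a ← 22.478736 − (+2.358e-05/-7.277e-01) = 22.478768
iter 4: u=0.996563  f(a)=+5.429e-11  f'(a)=-7.277e-01  a ← 22.478768 − (+5.429e-11/-7.277e-01) = 22.478768
iter 5: u=0.996563  f(a)=+0.000e+00  f'(a)=-7.277e-01  a ← 22.478768 − (+0.000e+00/-7.277e-01) = 22.478768
converged: |Δa| < 1e-12 after 5 iterations
sag = a·(cosh(S/(2a)) − 1) = 22.478768·(cosh(0.996563) − 1) = 12.117183
T_max/T_min = cosh(S/(2a)) = 1.539050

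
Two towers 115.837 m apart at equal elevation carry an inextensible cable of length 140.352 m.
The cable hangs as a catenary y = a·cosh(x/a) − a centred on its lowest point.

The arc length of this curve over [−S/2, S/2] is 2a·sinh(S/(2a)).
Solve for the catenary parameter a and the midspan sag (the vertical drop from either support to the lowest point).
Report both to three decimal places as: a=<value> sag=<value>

seed: a₀ = √(S³/(24(L−S))) = √(115.837³/(24·24.515)) = 51.398374
iter 1: u=1.126855  f(a)=+1.604e+00  f'(a)=-1.081e+00  a ← 51.398374 − (+1.604e+00/-1.081e+00) = 52.882962
iter 2: u=1.095220  f(a)=+7.214e-02  f'(a)=-9.855e-01  a ← 52.882962 − (+7.214e-02/-9.855e-01) = 52.956161
iter 3: u=1.093707  f(a)=+1.610e-04  f'(a)=-9.811e-01  a ← 52.956161 − (+1.610e-04/-9.811e-01) = 52.956325
iter 4: u=1.093703  f(a)=+8.065e-10  f'(a)=-9.811e-01  a ← 52.956325 − (+8.065e-10/-9.811e-01) = 52.956325
iter 5: u=1.093703  f(a)=-2.842e-14  f'(a)=-9.811e-01  a ← 52.956325 − (-2.842e-14/-9.811e-01) = 52.956325
converged: |Δa| < 1e-12 after 5 iterations
sag = a·(cosh(S/(2a)) − 1) = 52.956325·(cosh(1.093703) − 1) = 34.958653
T_max/T_min = cosh(S/(2a)) = 1.660141

a=52.956 sag=34.959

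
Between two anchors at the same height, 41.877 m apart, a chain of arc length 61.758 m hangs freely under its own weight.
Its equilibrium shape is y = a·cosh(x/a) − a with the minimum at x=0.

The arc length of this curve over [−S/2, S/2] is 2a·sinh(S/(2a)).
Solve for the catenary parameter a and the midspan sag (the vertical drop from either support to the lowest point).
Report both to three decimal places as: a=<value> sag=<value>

a=13.208 sag=20.377

seed: a₀ = √(S³/(24(L−S))) = √(41.877³/(24·19.881)) = 12.406195
iter 1: u=1.687745  f(a)=+3.031e+00  f'(a)=-4.216e+00  a ← 12.406195 − (+3.031e+00/-4.216e+00) = 13.125230
iter 2: u=1.595286  f(a)=+2.835e-01  f'(a)=-3.461e+00  a ← 13.125230 − (+2.835e-01/-3.461e+00) = 13.207146
iter 3: u=1.585392  f(a)=+3.045e-03  f'(a)=-3.387e+00  a ← 13.207146 − (+3.045e-03/-3.387e+00) = 13.208046
iter 4: u=1.585284  f(a)=+3.596e-07  f'(a)=-3.386e+00  a ← 13.208046 − (+3.596e-07/-3.386e+00) = 13.208046
iter 5: u=1.585284  f(a)=+1.421e-14  f'(a)=-3.386e+00  a ← 13.208046 − (+1.421e-14/-3.386e+00) = 13.208046
converged: |Δa| < 1e-12 after 5 iterations
sag = a·(cosh(S/(2a)) − 1) = 13.208046·(cosh(1.585284) − 1) = 20.377146
T_max/T_min = cosh(S/(2a)) = 2.542783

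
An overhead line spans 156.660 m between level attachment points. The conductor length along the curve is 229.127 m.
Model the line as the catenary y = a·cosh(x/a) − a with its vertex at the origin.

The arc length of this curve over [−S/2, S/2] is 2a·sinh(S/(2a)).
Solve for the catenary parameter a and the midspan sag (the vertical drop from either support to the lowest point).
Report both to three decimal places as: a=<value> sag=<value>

a=49.985 sag=75.008

seed: a₀ = √(S³/(24(L−S))) = √(156.660³/(24·72.467)) = 47.017704
iter 1: u=1.665968  f(a)=+1.075e+01  f'(a)=-4.027e+00  a ← 47.017704 − (+1.075e+01/-4.027e+00) = 49.686246
iter 2: u=1.576493  f(a)=+9.829e-01  f'(a)=-3.322e+00  a ← 49.686246 − (+9.829e-01/-3.322e+00) = 49.982144
iter 3: u=1.567160  f(a)=+1.005e-02  f'(a)=-3.254e+00  a ← 49.982144 − (+1.005e-02/-3.254e+00) = 49.985232
iter 4: u=1.567063  f(a)=+1.074e-06  f'(a)=-3.253e+00  a ← 49.985232 − (+1.074e-06/-3.253e+00) = 49.985232
iter 5: u=1.567063  f(a)=+8.527e-14  f'(a)=-3.253e+00  a ← 49.985232 − (+8.527e-14/-3.253e+00) = 49.985232
converged: |Δa| < 1e-12 after 5 iterations
sag = a·(cosh(S/(2a)) − 1) = 49.985232·(cosh(1.567063) − 1) = 75.008044
T_max/T_min = cosh(S/(2a)) = 2.500604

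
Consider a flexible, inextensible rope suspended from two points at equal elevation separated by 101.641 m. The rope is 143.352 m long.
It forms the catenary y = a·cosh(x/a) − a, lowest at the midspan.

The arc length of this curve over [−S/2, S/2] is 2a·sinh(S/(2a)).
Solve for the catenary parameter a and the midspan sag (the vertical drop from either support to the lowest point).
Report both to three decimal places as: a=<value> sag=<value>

seed: a₀ = √(S³/(24(L−S))) = √(101.641³/(24·41.711)) = 32.387131
iter 1: u=1.569157  f(a)=+5.447e+00  f'(a)=-3.268e+00  a ← 32.387131 − (+5.447e+00/-3.268e+00) = 34.053621
iter 2: u=1.492367  f(a)=+4.486e-01  f'(a)=-2.750e+00  a ← 34.053621 − (+4.486e-01/-2.750e+00) = 34.216746
iter 3: u=1.485252  f(a)=+3.647e-03  f'(a)=-2.706e+00  a ← 34.216746 − (+3.647e-03/-2.706e+00) = 34.218094
iter 4: u=1.485194  f(a)=+2.454e-07  f'(a)=-2.705e+00  a ← 34.218094 − (+2.454e-07/-2.705e+00) = 34.218094
iter 5: u=1.485194  f(a)=-2.842e-14  f'(a)=-2.705e+00  a ← 34.218094 − (-2.842e-14/-2.705e+00) = 34.218094
converged: |Δa| < 1e-12 after 5 iterations
sag = a·(cosh(S/(2a)) − 1) = 34.218094·(cosh(1.485194) − 1) = 45.206883
T_max/T_min = cosh(S/(2a)) = 2.321140

a=34.218 sag=45.207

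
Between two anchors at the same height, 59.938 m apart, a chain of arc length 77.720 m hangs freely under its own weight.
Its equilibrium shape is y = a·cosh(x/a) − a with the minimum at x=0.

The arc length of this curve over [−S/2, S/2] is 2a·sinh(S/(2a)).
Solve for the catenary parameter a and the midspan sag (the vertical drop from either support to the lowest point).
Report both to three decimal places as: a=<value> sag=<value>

a=23.401 sag=21.961

seed: a₀ = √(S³/(24(L−S))) = √(59.938³/(24·17.782)) = 22.462467
iter 1: u=1.334181  f(a)=+1.651e+00  f'(a)=-1.884e+00  a ← 22.462467 − (+1.651e+00/-1.884e+00) = 23.339184
iter 2: u=1.284064  f(a)=+1.016e-01  f'(a)=-1.658e+00  a ← 23.339184 − (+1.016e-01/-1.658e+00) = 23.400454
iter 3: u=1.280702  f(a)=+4.404e-04  f'(a)=-1.644e+00  a ← 23.400454 − (+4.404e-04/-1.644e+00) = 23.400722
iter 4: u=1.280687  f(a)=+8.354e-09  f'(a)=-1.644e+00  a ← 23.400722 − (+8.354e-09/-1.644e+00) = 23.400722
iter 5: u=1.280687  f(a)=-1.421e-14  f'(a)=-1.644e+00  a ← 23.400722 − (-1.421e-14/-1.644e+00) = 23.400722
converged: |Δa| < 1e-12 after 5 iterations
sag = a·(cosh(S/(2a)) − 1) = 23.400722·(cosh(1.280687) − 1) = 21.961083
T_max/T_min = cosh(S/(2a)) = 1.938479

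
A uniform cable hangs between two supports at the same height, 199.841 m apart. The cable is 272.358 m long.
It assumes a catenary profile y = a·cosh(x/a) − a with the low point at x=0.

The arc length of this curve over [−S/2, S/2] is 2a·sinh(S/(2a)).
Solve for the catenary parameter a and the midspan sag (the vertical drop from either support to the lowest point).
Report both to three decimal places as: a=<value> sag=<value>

seed: a₀ = √(S³/(24(L−S))) = √(199.841³/(24·72.517)) = 67.717569
iter 1: u=1.475548  f(a)=+8.316e+00  f'(a)=-2.646e+00  a ← 67.717569 − (+8.316e+00/-2.646e+00) = 70.860722
iter 2: u=1.410097  f(a)=+6.141e-01  f'(a)=-2.268e+00  a ← 70.860722 − (+6.141e-01/-2.268e+00) = 71.131440
iter 3: u=1.404730  f(a)=+3.938e-03  f'(a)=-2.239e+00  a ← 71.131440 − (+3.938e-03/-2.239e+00) = 71.133199
iter 4: u=1.404696  f(a)=+1.643e-07  f'(a)=-2.239e+00  a ← 71.133199 − (+1.643e-07/-2.239e+00) = 71.133199
iter 5: u=1.404696  f(a)=-5.684e-14  f'(a)=-2.239e+00  a ← 71.133199 − (-5.684e-14/-2.239e+00) = 71.133199
converged: |Δa| < 1e-12 after 5 iterations
sag = a·(cosh(S/(2a)) − 1) = 71.133199·(cosh(1.404696) − 1) = 82.504856
T_max/T_min = cosh(S/(2a)) = 2.159864

a=71.133 sag=82.505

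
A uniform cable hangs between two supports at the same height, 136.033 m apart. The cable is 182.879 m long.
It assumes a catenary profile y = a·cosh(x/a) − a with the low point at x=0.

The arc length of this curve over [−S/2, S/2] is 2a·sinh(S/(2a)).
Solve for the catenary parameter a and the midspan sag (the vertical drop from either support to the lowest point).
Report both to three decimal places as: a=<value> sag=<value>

seed: a₀ = √(S³/(24(L−S))) = √(136.033³/(24·46.846)) = 47.317799
iter 1: u=1.437440  f(a)=+5.085e+00  f'(a)=-2.421e+00  a ← 47.317799 − (+5.085e+00/-2.421e+00) = 49.418471
iter 2: u=1.376338  f(a)=+3.582e-01  f'(a)=-2.090e+00  a ← 49.418471 − (+3.582e-01/-2.090e+00) = 49.589828
iter 3: u=1.371582  f(a)=+2.076e-03  f'(a)=-2.066e+00  a ← 49.589828 − (+2.076e-03/-2.066e+00) = 49.590832
iter 4: u=1.371554  f(a)=+7.059e-08  f'(a)=-2.066e+00  a ← 49.590832 − (+7.059e-08/-2.066e+00) = 49.590832
iter 5: u=1.371554  f(a)=+0.000e+00  f'(a)=-2.066e+00  a ← 49.590832 − (+0.000e+00/-2.066e+00) = 49.590832
converged: |Δa| < 1e-12 after 5 iterations
sag = a·(cosh(S/(2a)) − 1) = 49.590832·(cosh(1.371554) − 1) = 54.430477
T_max/T_min = cosh(S/(2a)) = 2.097592

a=49.591 sag=54.430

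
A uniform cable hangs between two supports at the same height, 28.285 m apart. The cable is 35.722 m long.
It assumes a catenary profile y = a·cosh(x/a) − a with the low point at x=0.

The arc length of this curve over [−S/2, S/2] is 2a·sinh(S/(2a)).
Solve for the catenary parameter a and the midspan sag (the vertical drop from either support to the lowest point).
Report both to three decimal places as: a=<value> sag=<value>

seed: a₀ = √(S³/(24(L−S))) = √(28.285³/(24·7.437)) = 11.259776
iter 1: u=1.256020  f(a)=+6.091e-01  f'(a)=-1.541e+00  a ← 11.259776 − (+6.091e-01/-1.541e+00) = 11.654950
iter 2: u=1.213433  f(a)=+3.354e-02  f'(a)=-1.376e+00  a ← 11.654950 − (+3.354e-02/-1.376e+00) = 11.679323
iter 3: u=1.210901  f(a)=+1.148e-04  f'(a)=-1.367e+00  a ← 11.679323 − (+1.148e-04/-1.367e+00) = 11.679407
iter 4: u=1.210892  f(a)=+1.354e-09  f'(a)=-1.367e+00  a ← 11.679407 − (+1.354e-09/-1.367e+00) = 11.679407
iter 5: u=1.210892  f(a)=+0.000e+00  f'(a)=-1.367e+00  a ← 11.679407 − (+0.000e+00/-1.367e+00) = 11.679407
converged: |Δa| < 1e-12 after 5 iterations
sag = a·(cosh(S/(2a)) − 1) = 11.679407·(cosh(1.210892) − 1) = 9.661255
T_max/T_min = cosh(S/(2a)) = 1.827204

a=11.679 sag=9.661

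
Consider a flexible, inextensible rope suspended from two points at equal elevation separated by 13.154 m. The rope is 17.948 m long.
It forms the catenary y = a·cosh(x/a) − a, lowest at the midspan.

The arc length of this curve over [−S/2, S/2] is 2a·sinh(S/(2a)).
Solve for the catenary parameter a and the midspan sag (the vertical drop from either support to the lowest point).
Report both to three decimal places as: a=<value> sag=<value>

seed: a₀ = √(S³/(24(L−S))) = √(13.154³/(24·4.794)) = 4.447666
iter 1: u=1.478753  f(a)=+5.523e-01  f'(a)=-2.665e+00  a ← 4.447666 − (+5.523e-01/-2.665e+00) = 4.654867
iter 2: u=1.412930  f(a)=+4.094e-02  f'(a)=-2.284e+00  a ← 4.654867 − (+4.094e-02/-2.284e+00) = 4.672793
iter 3: u=1.407509  f(a)=+2.648e-04  f'(a)=-2.254e+00  a ← 4.672793 − (+2.648e-04/-2.254e+00) = 4.672911
iter 4: u=1.407474  f(a)=+1.123e-08  f'(a)=-2.254e+00  a ← 4.672911 − (+1.123e-08/-2.254e+00) = 4.672911
iter 5: u=1.407474  f(a)=+0.000e+00  f'(a)=-2.254e+00  a ← 4.672911 − (+0.000e+00/-2.254e+00) = 4.672911
converged: |Δa| < 1e-12 after 5 iterations
sag = a·(cosh(S/(2a)) − 1) = 4.672911·(cosh(1.407474) − 1) = 5.444834
T_max/T_min = cosh(S/(2a)) = 2.165191

a=4.673 sag=5.445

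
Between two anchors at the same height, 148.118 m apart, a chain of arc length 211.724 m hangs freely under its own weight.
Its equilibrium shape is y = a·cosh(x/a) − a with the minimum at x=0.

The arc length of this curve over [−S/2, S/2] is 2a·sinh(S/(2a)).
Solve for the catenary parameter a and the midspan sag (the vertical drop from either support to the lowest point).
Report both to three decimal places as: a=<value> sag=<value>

a=48.858 sag=67.735

seed: a₀ = √(S³/(24(L−S))) = √(148.118³/(24·63.606)) = 46.137823
iter 1: u=1.605169  f(a)=+8.715e+00  f'(a)=-3.536e+00  a ← 46.137823 − (+8.715e+00/-3.536e+00) = 48.602424
iter 2: u=1.523772  f(a)=+7.471e-01  f'(a)=-2.954e+00  a ← 48.602424 − (+7.471e-01/-2.954e+00) = 48.855343
iter 3: u=1.515883  f(a)=+6.626e-03  f'(a)=-2.902e+00  a ← 48.855343 − (+6.626e-03/-2.902e+00) = 48.857626
iter 4: u=1.515812  f(a)=+5.314e-07  f'(a)=-2.901e+00  a ← 48.857626 − (+5.314e-07/-2.901e+00) = 48.857627
iter 5: u=1.515812  f(a)=+0.000e+00  f'(a)=-2.901e+00  a ← 48.857627 − (+0.000e+00/-2.901e+00) = 48.857627
converged: |Δa| < 1e-12 after 5 iterations
sag = a·(cosh(S/(2a)) − 1) = 48.857627·(cosh(1.515812) − 1) = 67.734958
T_max/T_min = cosh(S/(2a)) = 2.386374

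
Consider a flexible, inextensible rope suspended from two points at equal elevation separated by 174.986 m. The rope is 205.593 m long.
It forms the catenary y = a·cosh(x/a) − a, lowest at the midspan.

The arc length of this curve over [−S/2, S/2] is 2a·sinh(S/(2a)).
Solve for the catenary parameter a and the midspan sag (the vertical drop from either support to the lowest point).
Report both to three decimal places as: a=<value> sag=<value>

seed: a₀ = √(S³/(24(L−S))) = √(174.986³/(24·30.607)) = 85.406112
iter 1: u=1.024435  f(a)=+1.647e+00  f'(a)=-7.948e-01  a ← 85.406112 − (+1.647e+00/-7.948e-01) = 87.477956
iter 2: u=1.000172  f(a)=+6.183e-02  f'(a)=-7.362e-01  a ← 87.477956 − (+6.183e-02/-7.362e-01) = 87.561943
iter 3: u=0.999213  f(a)=+9.469e-05  f'(a)=-7.339e-01  a ← 87.561943 − (+9.469e-05/-7.339e-01) = 87.562072
iter 4: u=0.999211  f(a)=+2.228e-10  f'(a)=-7.339e-01  a ← 87.562072 − (+2.228e-10/-7.339e-01) = 87.562072
iter 5: u=0.999211  f(a)=+0.000e+00  f'(a)=-7.339e-01  a ← 87.562072 − (+0.000e+00/-7.339e-01) = 87.562072
converged: |Δa| < 1e-12 after 5 iterations
sag = a·(cosh(S/(2a)) − 1) = 87.562072·(cosh(0.999211) − 1) = 47.472134
T_max/T_min = cosh(S/(2a)) = 1.542154

a=87.562 sag=47.472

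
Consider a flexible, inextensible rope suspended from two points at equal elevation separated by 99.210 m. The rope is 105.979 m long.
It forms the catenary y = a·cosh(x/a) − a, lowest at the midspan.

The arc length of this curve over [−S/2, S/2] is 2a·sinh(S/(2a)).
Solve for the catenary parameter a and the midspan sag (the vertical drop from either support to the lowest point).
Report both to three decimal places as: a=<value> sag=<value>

seed: a₀ = √(S³/(24(L−S))) = √(99.210³/(24·6.769)) = 77.529199
iter 1: u=0.639823  f(a)=+1.399e-01  f'(a)=-1.819e-01  a ← 77.529199 − (+1.399e-01/-1.819e-01) = 78.298482
iter 2: u=0.633537  f(a)=+2.110e-03  f'(a)=-1.764e-01  a ← 78.298482 − (+2.110e-03/-1.764e-01) = 78.310440
iter 3: u=0.633440  f(a)=+4.960e-07  f'(a)=-1.763e-01  a ← 78.310440 − (+4.960e-07/-1.763e-01) = 78.310443
iter 4: u=0.633440  f(a)=+4.263e-14  f'(a)=-1.763e-01  a ← 78.310443 − (+4.263e-14/-1.763e-01) = 78.310443
converged: |Δa| < 1e-12 after 4 iterations
sag = a·(cosh(S/(2a)) − 1) = 78.310443·(cosh(0.633440) − 1) = 16.243312
T_max/T_min = cosh(S/(2a)) = 1.207422

a=78.310 sag=16.243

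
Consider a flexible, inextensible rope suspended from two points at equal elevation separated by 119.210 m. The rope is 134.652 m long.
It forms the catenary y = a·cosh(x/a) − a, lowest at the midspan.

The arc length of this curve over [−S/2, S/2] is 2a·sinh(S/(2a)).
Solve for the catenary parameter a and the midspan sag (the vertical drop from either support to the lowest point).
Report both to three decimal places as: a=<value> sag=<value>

a=68.886 sag=27.437

seed: a₀ = √(S³/(24(L−S))) = √(119.210³/(24·15.442)) = 67.610109
iter 1: u=0.881599  f(a)=+6.113e-01  f'(a)=-4.933e-01  a ← 67.610109 − (+6.113e-01/-4.933e-01) = 68.849348
iter 2: u=0.865731  f(a)=+1.721e-02  f'(a)=-4.659e-01  a ← 68.849348 − (+1.721e-02/-4.659e-01) = 68.886295
iter 3: u=0.865266  f(a)=+1.452e-05  f'(a)=-4.651e-01  a ← 68.886295 − (+1.452e-05/-4.651e-01) = 68.886326
iter 4: u=0.865266  f(a)=+1.037e-11  f'(a)=-4.651e-01  a ← 68.886326 − (+1.037e-11/-4.651e-01) = 68.886326
converged: |Δa| < 1e-12 after 4 iterations
sag = a·(cosh(S/(2a)) − 1) = 68.886326·(cosh(0.865266) − 1) = 27.436653
T_max/T_min = cosh(S/(2a)) = 1.398289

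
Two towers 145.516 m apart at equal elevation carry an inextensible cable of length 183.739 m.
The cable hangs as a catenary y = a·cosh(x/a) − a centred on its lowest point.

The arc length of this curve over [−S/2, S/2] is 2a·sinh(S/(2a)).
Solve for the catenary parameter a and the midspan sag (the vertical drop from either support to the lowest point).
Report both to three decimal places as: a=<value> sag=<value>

a=60.114 sag=49.675

seed: a₀ = √(S³/(24(L−S))) = √(145.516³/(24·38.223)) = 57.955962
iter 1: u=1.255401  f(a)=+3.128e+00  f'(a)=-1.539e+00  a ← 57.955962 − (+3.128e+00/-1.539e+00) = 59.988212
iter 2: u=1.212872  f(a)=+1.720e-01  f'(a)=-1.374e+00  a ← 59.988212 − (+1.720e-01/-1.374e+00) = 60.113429
iter 3: u=1.210345  f(a)=+5.876e-04  f'(a)=-1.365e+00  a ← 60.113429 − (+5.876e-04/-1.365e+00) = 60.113859
iter 4: u=1.210337  f(a)=+6.906e-09  f'(a)=-1.364e+00  a ← 60.113859 − (+6.906e-09/-1.364e+00) = 60.113859
iter 5: u=1.210337  f(a)=+0.000e+00  f'(a)=-1.364e+00  a ← 60.113859 − (+0.000e+00/-1.364e+00) = 60.113859
converged: |Δa| < 1e-12 after 5 iterations
sag = a·(cosh(S/(2a)) − 1) = 60.113859·(cosh(1.210337) − 1) = 49.675398
T_max/T_min = cosh(S/(2a)) = 1.826355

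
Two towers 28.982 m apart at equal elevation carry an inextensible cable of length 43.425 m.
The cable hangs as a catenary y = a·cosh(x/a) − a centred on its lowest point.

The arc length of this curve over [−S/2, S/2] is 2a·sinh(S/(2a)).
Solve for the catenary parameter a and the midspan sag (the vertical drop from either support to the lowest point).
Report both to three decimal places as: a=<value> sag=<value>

seed: a₀ = √(S³/(24(L−S))) = √(28.982³/(24·14.443)) = 8.380274
iter 1: u=1.729180  f(a)=+2.320e+00  f'(a)=-4.594e+00  a ← 8.380274 − (+2.320e+00/-4.594e+00) = 8.885193
iter 2: u=1.630916  f(a)=+2.262e-01  f'(a)=-3.738e+00  a ← 8.885193 − (+2.262e-01/-3.738e+00) = 8.945699
iter 3: u=1.619885  f(a)=+2.663e-03  f'(a)=-3.651e+00  a ← 8.945699 − (+2.663e-03/-3.651e+00) = 8.946428
iter 4: u=1.619753  f(a)=+3.789e-07  f'(a)=-3.649e+00  a ← 8.946428 − (+3.789e-07/-3.649e+00) = 8.946428
iter 5: u=1.619753  f(a)=-7.105e-15  f'(a)=-3.649e+00  a ← 8.946428 − (-7.105e-15/-3.649e+00) = 8.946428
converged: |Δa| < 1e-12 after 5 iterations
sag = a·(cosh(S/(2a)) − 1) = 8.946428·(cosh(1.619753) − 1) = 14.536996
T_max/T_min = cosh(S/(2a)) = 2.624894

a=8.946 sag=14.537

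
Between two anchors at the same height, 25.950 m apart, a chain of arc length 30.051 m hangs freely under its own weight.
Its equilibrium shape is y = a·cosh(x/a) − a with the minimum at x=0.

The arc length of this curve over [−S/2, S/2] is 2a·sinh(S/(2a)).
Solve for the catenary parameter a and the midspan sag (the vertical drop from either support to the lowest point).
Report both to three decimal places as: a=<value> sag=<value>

a=13.630 sag=6.657

seed: a₀ = √(S³/(24(L−S))) = √(25.950³/(24·4.101)) = 13.324642
iter 1: u=0.973760  f(a)=+1.989e-01  f'(a)=-6.759e-01  a ← 13.324642 − (+1.989e-01/-6.759e-01) = 13.618870
iter 2: u=0.952722  f(a)=+6.778e-03  f'(a)=-6.306e-01  a ← 13.618870 − (+6.778e-03/-6.306e-01) = 13.629619
iter 3: u=0.951971  f(a)=+8.489e-06  f'(a)=-6.290e-01  a ← 13.629619 − (+8.489e-06/-6.290e-01) = 13.629633
iter 4: u=0.951970  f(a)=+1.335e-11  f'(a)=-6.290e-01  a ← 13.629633 − (+1.335e-11/-6.290e-01) = 13.629633
iter 5: u=0.951970  f(a)=+3.553e-15  f'(a)=-6.290e-01  a ← 13.629633 − (+3.553e-15/-6.290e-01) = 13.629633
converged: |Δa| < 1e-12 after 5 iterations
sag = a·(cosh(S/(2a)) − 1) = 13.629633·(cosh(0.951970) − 1) = 6.656632
T_max/T_min = cosh(S/(2a)) = 1.488394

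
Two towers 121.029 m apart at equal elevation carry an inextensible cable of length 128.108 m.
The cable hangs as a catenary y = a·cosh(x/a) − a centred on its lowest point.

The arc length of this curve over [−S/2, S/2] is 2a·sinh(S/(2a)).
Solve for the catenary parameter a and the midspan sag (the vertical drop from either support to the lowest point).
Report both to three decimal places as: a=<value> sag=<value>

seed: a₀ = √(S³/(24(L−S))) = √(121.029³/(24·7.079)) = 102.150992
iter 1: u=0.592402  f(a)=+1.253e-01  f'(a)=-1.435e-01  a ← 102.150992 − (+1.253e-01/-1.435e-01) = 103.023727
iter 2: u=0.587384  f(a)=+1.623e-03  f'(a)=-1.398e-01  a ← 103.023727 − (+1.623e-03/-1.398e-01) = 103.035337
iter 3: u=0.587318  f(a)=+2.806e-07  f'(a)=-1.398e-01  a ← 103.035337 − (+2.806e-07/-1.398e-01) = 103.035339
iter 4: u=0.587318  f(a)=+0.000e+00  f'(a)=-1.398e-01  a ← 103.035339 − (+0.000e+00/-1.398e-01) = 103.035339
converged: |Δa| < 1e-12 after 4 iterations
sag = a·(cosh(S/(2a)) − 1) = 103.035339·(cosh(0.587318) − 1) = 18.287355
T_max/T_min = cosh(S/(2a)) = 1.177486

a=103.035 sag=18.287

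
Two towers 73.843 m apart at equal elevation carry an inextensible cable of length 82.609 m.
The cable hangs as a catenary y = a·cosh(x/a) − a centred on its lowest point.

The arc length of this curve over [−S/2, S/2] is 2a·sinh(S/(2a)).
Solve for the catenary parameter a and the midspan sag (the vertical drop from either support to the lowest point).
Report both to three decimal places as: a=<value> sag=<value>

a=44.506 sag=16.213

seed: a₀ = √(S³/(24(L−S))) = √(73.843³/(24·8.766)) = 43.747944
iter 1: u=0.843960  f(a)=+3.175e-01  f'(a)=-4.300e-01  a ← 43.747944 − (+3.175e-01/-4.300e-01) = 44.486343
iter 2: u=0.829951  f(a)=+8.218e-03  f'(a)=-4.080e-01  a ← 44.486343 − (+8.218e-03/-4.080e-01) = 44.506483
iter 3: u=0.829576  f(a)=+5.828e-06  f'(a)=-4.075e-01  a ← 44.506483 − (+5.828e-06/-4.075e-01) = 44.506498
iter 4: u=0.829576  f(a)=+2.927e-12  f'(a)=-4.075e-01  a ← 44.506498 − (+2.927e-12/-4.075e-01) = 44.506498
converged: |Δa| < 1e-12 after 4 iterations
sag = a·(cosh(S/(2a)) − 1) = 44.506498·(cosh(0.829576) − 1) = 16.213269
T_max/T_min = cosh(S/(2a)) = 1.364290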